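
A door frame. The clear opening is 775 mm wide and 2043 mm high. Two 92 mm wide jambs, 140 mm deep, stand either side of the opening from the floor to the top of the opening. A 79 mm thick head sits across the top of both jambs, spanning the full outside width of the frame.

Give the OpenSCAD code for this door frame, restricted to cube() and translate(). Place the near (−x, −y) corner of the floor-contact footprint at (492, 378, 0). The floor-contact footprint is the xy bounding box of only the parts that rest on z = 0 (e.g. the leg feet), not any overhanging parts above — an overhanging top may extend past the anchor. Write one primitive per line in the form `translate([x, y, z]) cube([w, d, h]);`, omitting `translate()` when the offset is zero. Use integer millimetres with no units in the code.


translate([492, 378, 0]) cube([92, 140, 2043]);
translate([1359, 378, 0]) cube([92, 140, 2043]);
translate([492, 378, 2043]) cube([959, 140, 79]);


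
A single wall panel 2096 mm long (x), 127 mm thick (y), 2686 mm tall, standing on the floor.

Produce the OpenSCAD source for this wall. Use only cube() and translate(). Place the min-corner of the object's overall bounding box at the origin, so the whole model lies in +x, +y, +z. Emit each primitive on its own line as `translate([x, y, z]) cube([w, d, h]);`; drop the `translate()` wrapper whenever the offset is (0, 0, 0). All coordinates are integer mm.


cube([2096, 127, 2686]);


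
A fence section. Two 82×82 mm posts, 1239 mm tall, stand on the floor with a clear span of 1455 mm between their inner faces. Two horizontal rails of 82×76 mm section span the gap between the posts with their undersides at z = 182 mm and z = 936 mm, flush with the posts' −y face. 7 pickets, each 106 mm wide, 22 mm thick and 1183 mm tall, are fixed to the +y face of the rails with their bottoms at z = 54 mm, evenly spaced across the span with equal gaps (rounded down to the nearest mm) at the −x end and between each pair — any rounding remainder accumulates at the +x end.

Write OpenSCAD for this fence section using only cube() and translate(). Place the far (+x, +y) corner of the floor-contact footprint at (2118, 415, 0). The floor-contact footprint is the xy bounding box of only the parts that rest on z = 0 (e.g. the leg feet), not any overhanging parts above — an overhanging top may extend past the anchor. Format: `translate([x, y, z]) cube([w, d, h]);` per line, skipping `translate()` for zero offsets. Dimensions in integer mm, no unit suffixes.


translate([499, 333, 0]) cube([82, 82, 1239]);
translate([2036, 333, 0]) cube([82, 82, 1239]);
translate([581, 333, 182]) cube([1455, 82, 76]);
translate([581, 333, 936]) cube([1455, 82, 76]);
translate([670, 415, 54]) cube([106, 22, 1183]);
translate([865, 415, 54]) cube([106, 22, 1183]);
translate([1060, 415, 54]) cube([106, 22, 1183]);
translate([1255, 415, 54]) cube([106, 22, 1183]);
translate([1450, 415, 54]) cube([106, 22, 1183]);
translate([1645, 415, 54]) cube([106, 22, 1183]);
translate([1840, 415, 54]) cube([106, 22, 1183]);


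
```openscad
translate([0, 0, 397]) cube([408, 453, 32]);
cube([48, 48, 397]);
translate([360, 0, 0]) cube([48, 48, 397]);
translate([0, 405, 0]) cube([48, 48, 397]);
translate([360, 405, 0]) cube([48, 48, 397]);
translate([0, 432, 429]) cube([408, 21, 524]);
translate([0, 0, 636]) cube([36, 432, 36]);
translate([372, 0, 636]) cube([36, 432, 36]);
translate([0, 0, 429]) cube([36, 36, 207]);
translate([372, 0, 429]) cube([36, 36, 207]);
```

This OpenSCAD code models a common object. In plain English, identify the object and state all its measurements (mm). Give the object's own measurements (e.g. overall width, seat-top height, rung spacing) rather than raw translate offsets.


A chair. The seat is a 408×453×32 mm slab with its top at z = 429 mm, on four 48×48 mm corner legs (flush with the seat edges, standing on z = 0). A flat backrest 21 mm thick, 524 mm tall, spans the full seat width and rises from the seat top along its +y edge, rear face flush with the rear of the seat. Two armrests of 36×36 mm section run along each side from the seat's front edge to the front of the backrest, top faces 243 mm above the seat top and outer faces flush with the seat's x-edges; a 36×36 mm post under the front of each armrest stands on the seat at the front corner.


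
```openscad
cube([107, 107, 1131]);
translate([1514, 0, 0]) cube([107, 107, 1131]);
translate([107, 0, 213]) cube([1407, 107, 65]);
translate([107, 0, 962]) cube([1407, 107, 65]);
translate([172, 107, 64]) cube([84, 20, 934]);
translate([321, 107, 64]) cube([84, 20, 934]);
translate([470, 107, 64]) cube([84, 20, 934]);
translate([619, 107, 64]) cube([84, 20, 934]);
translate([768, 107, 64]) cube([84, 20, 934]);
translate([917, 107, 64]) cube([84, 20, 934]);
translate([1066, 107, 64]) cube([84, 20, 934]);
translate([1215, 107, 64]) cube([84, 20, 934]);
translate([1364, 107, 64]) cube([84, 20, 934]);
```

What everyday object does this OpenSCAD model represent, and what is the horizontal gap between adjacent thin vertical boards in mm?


A fence section. The picket gap is 65 mm.

Two posts, two rails, 9 pickets — a fence section. Span 1407 mm holds 9 pickets of 84 mm with 10 equal gaps: ⌊(1407 − 9·84) / 10⌋ = 65 mm.


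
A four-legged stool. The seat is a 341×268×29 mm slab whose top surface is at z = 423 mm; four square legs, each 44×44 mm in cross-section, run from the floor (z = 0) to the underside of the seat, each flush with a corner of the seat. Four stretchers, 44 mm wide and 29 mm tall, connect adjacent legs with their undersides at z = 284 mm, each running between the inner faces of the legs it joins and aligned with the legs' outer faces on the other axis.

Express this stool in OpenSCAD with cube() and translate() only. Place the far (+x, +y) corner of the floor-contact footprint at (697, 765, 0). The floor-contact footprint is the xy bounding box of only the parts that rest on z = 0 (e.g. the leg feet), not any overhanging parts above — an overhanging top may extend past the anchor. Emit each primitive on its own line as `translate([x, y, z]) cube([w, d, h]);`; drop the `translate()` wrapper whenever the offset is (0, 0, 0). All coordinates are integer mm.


// leg_h = 423 - 29 = 394
// stretcher span = 341 - 2*44 = 253
translate([356, 497, 394]) cube([341, 268, 29]);
translate([356, 497, 0]) cube([44, 44, 394]);
translate([653, 497, 0]) cube([44, 44, 394]);
translate([356, 721, 0]) cube([44, 44, 394]);
translate([653, 721, 0]) cube([44, 44, 394]);
translate([400, 497, 284]) cube([253, 44, 29]);
translate([400, 721, 284]) cube([253, 44, 29]);
translate([356, 541, 284]) cube([44, 180, 29]);
translate([653, 541, 284]) cube([44, 180, 29]);


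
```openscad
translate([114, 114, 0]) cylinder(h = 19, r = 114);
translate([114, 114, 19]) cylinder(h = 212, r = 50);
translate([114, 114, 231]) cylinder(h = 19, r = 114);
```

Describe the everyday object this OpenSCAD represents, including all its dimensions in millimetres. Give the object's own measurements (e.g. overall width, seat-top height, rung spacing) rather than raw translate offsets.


A spool: two coaxial disc flanges of radius 114 mm and thickness 19 mm, joined by a core cylinder of radius 50 mm and height 212 mm. The lower flange rests on z = 0 and the three cylinders share a vertical axis.


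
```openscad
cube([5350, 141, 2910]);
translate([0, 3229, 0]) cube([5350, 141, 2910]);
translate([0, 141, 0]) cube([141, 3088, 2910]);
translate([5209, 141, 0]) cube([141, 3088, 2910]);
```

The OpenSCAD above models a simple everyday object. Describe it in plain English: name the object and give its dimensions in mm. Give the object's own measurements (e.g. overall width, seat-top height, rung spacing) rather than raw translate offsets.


The wall frame of a small rectangular building: four walls, each 2910 mm tall and 141 mm thick, enclosing a footprint 5350 mm (x) by 3370 mm (y) outside-to-outside, with no floor or roof. The front and back walls (the −y and +y sides) span the full width; the two side walls fit between them.


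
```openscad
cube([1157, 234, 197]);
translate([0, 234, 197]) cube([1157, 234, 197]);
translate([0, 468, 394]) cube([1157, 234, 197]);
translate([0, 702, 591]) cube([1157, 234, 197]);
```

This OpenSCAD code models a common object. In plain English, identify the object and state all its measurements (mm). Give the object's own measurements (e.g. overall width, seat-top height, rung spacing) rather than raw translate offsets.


A straight staircase of 4 solid steps. Each step is 1157 mm wide (x), 234 mm deep (y, the going) and 197 mm tall (the rise). The first step rests on the floor; each subsequent step sits one going further in +y and one rise higher in +z, directly behind and above the previous step with no overlap.


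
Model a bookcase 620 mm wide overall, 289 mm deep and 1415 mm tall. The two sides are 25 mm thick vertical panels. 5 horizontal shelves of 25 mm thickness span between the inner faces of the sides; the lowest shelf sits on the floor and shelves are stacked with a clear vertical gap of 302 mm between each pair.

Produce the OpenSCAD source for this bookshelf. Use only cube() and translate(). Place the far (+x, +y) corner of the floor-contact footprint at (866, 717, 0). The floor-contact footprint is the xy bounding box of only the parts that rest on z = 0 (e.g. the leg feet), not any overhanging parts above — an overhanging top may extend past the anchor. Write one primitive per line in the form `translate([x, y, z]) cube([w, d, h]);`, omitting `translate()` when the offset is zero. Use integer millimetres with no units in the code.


translate([246, 428, 0]) cube([25, 289, 1415]);
translate([841, 428, 0]) cube([25, 289, 1415]);
translate([271, 428, 0]) cube([570, 289, 25]);
translate([271, 428, 327]) cube([570, 289, 25]);
translate([271, 428, 654]) cube([570, 289, 25]);
translate([271, 428, 981]) cube([570, 289, 25]);
translate([271, 428, 1308]) cube([570, 289, 25]);


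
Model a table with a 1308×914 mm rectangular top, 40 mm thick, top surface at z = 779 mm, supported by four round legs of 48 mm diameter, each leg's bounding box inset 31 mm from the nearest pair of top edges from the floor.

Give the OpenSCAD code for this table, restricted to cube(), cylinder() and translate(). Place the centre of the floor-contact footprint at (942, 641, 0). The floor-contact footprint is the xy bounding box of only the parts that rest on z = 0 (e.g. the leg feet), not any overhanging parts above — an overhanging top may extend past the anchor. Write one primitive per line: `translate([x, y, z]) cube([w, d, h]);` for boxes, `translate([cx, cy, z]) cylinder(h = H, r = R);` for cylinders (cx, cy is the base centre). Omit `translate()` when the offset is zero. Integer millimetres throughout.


translate([288, 184, 739]) cube([1308, 914, 40]);
translate([343, 239, 0]) cylinder(h = 739, r = 24);
translate([1541, 239, 0]) cylinder(h = 739, r = 24);
translate([343, 1043, 0]) cylinder(h = 739, r = 24);
translate([1541, 1043, 0]) cylinder(h = 739, r = 24);


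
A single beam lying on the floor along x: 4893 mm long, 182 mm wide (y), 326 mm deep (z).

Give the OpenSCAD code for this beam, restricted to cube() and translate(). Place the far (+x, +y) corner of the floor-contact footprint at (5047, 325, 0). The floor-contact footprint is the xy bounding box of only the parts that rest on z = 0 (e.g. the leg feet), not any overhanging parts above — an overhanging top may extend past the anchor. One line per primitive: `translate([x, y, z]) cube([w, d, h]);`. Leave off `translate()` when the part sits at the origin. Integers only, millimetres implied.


translate([154, 143, 0]) cube([4893, 182, 326]);


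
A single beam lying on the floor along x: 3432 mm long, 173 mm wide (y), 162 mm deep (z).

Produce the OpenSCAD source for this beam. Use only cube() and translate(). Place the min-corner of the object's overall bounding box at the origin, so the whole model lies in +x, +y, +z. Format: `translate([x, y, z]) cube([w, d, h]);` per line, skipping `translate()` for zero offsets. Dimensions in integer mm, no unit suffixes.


cube([3432, 173, 162]);


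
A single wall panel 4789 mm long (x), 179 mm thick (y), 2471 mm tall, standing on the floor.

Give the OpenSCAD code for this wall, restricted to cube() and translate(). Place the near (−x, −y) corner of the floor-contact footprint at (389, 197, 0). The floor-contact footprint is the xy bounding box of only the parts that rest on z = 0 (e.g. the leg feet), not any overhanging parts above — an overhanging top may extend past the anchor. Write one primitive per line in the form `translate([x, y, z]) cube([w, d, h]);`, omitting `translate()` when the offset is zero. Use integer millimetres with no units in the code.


translate([389, 197, 0]) cube([4789, 179, 2471]);


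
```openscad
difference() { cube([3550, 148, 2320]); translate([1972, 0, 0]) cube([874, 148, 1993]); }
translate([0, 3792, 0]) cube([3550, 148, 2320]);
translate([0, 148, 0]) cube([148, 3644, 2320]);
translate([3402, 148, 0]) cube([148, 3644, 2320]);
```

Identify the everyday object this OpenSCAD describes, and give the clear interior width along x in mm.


A single room. The interior width is 3254 mm.

Four walls enclosing a rectangle with a door in the front wall — a room. Outside width 3550 minus two 148 mm walls gives 3254 mm.


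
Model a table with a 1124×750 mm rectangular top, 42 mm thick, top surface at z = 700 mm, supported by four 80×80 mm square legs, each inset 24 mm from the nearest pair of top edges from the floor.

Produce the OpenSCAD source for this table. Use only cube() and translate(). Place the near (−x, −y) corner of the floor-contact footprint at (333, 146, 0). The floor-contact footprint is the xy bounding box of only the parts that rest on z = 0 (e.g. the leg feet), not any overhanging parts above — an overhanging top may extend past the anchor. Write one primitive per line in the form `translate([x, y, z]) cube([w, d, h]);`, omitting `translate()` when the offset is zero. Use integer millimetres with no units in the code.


translate([309, 122, 658]) cube([1124, 750, 42]);
translate([333, 146, 0]) cube([80, 80, 658]);
translate([1329, 146, 0]) cube([80, 80, 658]);
translate([333, 768, 0]) cube([80, 80, 658]);
translate([1329, 768, 0]) cube([80, 80, 658]);


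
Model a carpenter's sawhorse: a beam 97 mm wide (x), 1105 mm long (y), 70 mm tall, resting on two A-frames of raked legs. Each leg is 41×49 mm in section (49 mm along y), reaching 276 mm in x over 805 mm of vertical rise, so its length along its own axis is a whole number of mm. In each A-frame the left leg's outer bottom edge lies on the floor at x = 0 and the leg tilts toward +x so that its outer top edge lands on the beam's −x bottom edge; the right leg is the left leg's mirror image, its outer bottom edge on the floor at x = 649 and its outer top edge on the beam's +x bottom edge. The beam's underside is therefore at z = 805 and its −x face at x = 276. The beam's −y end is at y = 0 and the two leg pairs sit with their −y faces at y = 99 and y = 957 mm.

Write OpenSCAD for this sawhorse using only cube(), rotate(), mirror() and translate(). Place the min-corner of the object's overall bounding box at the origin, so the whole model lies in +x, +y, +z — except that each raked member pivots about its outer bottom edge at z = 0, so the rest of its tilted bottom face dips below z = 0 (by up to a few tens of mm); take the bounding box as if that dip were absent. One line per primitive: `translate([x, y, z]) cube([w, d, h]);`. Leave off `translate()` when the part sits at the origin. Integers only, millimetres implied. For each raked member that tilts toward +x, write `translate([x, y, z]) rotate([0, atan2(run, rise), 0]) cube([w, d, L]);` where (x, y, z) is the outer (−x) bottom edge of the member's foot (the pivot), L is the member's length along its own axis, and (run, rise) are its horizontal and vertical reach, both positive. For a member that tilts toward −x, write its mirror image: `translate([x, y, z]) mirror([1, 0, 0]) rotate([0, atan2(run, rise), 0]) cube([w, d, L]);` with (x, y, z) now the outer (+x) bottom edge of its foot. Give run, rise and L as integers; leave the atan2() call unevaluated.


translate([276, 0, 805]) cube([97, 1105, 70]);
translate([0, 99, 0]) rotate([0, atan2(276, 805), 0]) cube([41, 49, 851]);
translate([649, 99, 0]) mirror([1, 0, 0]) rotate([0, atan2(276, 805), 0]) cube([41, 49, 851]);
translate([0, 957, 0]) rotate([0, atan2(276, 805), 0]) cube([41, 49, 851]);
translate([649, 957, 0]) mirror([1, 0, 0]) rotate([0, atan2(276, 805), 0]) cube([41, 49, 851]);


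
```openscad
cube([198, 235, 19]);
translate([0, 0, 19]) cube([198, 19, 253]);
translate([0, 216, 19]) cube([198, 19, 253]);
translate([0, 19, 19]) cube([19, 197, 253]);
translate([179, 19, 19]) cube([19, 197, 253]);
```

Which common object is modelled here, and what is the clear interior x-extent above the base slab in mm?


An open box. The internal width is 160 mm.

A 198×235 base slab with four walls standing on it — an open box. The base is 198 mm wide and the walls are 19 mm thick, so the internal width is 198 − 2 × 19 = 160 mm.


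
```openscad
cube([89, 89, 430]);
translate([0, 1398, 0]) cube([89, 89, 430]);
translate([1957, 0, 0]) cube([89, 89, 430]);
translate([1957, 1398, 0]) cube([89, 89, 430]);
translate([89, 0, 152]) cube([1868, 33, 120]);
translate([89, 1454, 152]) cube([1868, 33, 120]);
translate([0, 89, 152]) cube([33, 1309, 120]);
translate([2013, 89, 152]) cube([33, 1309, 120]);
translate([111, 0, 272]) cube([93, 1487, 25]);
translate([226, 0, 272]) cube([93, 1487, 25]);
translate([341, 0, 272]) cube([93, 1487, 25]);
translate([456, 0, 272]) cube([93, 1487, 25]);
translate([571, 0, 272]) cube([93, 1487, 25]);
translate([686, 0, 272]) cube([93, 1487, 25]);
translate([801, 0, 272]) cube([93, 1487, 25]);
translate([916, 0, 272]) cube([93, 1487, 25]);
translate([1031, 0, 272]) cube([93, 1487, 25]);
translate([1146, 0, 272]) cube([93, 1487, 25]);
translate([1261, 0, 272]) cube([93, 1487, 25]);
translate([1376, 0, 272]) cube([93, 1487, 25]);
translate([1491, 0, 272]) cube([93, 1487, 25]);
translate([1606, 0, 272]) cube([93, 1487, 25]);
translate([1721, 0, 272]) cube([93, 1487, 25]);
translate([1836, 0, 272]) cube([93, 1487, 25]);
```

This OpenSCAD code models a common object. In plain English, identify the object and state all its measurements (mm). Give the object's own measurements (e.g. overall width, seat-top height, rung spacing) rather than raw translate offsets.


A bed frame 2046 mm long (x) by 1487 mm wide (y). Four 89×89 mm corner posts, 430 mm tall, at the corners of the footprint. Four rails of 33 mm thickness and 120 mm height run between adjacent posts with their undersides at z = 152 mm, their outer faces flush with the outside of the frame (the two x-running rails run between the posts' inner faces; the two y-running rails run between the posts' inner faces). 16 slats, each 93 mm wide (x) and 25 mm thick, lie across the top of the two x-running rails, running the full 1487 mm width of the frame in y; along x they sit between the end posts with a 22 mm gap after the −x posts and between neighbouring slats, leaving 28 mm before the +x posts.


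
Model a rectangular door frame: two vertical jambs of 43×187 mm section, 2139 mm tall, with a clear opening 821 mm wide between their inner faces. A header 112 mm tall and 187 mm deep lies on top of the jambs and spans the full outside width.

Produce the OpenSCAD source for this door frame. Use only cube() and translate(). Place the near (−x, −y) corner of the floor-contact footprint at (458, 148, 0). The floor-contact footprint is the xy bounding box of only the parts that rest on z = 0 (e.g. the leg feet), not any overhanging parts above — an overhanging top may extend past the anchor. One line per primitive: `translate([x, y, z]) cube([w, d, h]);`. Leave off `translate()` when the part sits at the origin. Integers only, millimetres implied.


translate([458, 148, 0]) cube([43, 187, 2139]);
translate([1322, 148, 0]) cube([43, 187, 2139]);
translate([458, 148, 2139]) cube([907, 187, 112]);


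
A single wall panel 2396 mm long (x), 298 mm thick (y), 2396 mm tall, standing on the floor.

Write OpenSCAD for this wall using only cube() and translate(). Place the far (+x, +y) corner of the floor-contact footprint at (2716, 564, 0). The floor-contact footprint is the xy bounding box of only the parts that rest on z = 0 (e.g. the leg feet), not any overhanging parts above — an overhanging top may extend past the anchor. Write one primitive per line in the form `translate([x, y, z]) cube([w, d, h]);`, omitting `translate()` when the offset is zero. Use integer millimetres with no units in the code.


translate([320, 266, 0]) cube([2396, 298, 2396]);


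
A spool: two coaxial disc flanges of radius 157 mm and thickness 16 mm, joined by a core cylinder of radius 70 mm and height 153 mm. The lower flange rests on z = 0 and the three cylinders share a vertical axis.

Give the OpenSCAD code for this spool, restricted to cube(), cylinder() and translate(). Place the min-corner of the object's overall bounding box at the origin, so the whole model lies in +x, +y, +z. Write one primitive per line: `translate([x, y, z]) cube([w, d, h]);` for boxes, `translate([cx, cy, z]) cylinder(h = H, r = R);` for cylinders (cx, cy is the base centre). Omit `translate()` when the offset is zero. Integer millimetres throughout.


translate([157, 157, 0]) cylinder(h = 16, r = 157);
translate([157, 157, 16]) cylinder(h = 153, r = 70);
translate([157, 157, 169]) cylinder(h = 16, r = 157);


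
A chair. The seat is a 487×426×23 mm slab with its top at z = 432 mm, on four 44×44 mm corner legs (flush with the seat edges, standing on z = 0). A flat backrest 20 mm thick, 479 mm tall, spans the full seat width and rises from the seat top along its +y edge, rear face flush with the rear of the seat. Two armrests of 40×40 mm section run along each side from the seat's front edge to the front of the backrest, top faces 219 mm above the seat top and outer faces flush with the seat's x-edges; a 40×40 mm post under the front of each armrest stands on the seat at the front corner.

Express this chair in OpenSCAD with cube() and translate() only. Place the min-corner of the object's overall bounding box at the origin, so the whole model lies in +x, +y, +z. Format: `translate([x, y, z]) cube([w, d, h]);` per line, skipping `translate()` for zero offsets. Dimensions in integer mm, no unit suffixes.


// leg_h = 432 - 23 = 409
// arm post h = 219 - 40 = 179
translate([0, 0, 409]) cube([487, 426, 23]);
cube([44, 44, 409]);
translate([443, 0, 0]) cube([44, 44, 409]);
translate([0, 382, 0]) cube([44, 44, 409]);
translate([443, 382, 0]) cube([44, 44, 409]);
translate([0, 406, 432]) cube([487, 20, 479]);
translate([0, 0, 611]) cube([40, 406, 40]);
translate([447, 0, 611]) cube([40, 406, 40]);
translate([0, 0, 432]) cube([40, 40, 179]);
translate([447, 0, 432]) cube([40, 40, 179]);


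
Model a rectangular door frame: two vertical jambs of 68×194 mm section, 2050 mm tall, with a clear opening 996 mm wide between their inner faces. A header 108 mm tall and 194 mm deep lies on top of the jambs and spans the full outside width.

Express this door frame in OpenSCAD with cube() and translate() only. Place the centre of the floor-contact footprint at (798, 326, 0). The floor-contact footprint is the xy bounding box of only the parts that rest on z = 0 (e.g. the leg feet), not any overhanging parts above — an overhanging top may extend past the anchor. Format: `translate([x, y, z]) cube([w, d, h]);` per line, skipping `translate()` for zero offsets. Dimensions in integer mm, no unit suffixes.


translate([232, 229, 0]) cube([68, 194, 2050]);
translate([1296, 229, 0]) cube([68, 194, 2050]);
translate([232, 229, 2050]) cube([1132, 194, 108]);


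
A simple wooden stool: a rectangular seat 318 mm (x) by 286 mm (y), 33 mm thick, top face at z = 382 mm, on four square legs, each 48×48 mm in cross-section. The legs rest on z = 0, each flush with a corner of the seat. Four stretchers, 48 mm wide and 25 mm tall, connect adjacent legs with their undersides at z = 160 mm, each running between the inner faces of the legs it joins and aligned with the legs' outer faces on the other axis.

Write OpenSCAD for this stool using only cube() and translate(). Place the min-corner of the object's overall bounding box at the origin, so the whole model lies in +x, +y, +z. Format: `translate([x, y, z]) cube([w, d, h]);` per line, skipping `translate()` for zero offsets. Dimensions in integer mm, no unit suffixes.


translate([0, 0, 349]) cube([318, 286, 33]);
cube([48, 48, 349]);
translate([270, 0, 0]) cube([48, 48, 349]);
translate([0, 238, 0]) cube([48, 48, 349]);
translate([270, 238, 0]) cube([48, 48, 349]);
translate([48, 0, 160]) cube([222, 48, 25]);
translate([48, 238, 160]) cube([222, 48, 25]);
translate([0, 48, 160]) cube([48, 190, 25]);
translate([270, 48, 160]) cube([48, 190, 25]);


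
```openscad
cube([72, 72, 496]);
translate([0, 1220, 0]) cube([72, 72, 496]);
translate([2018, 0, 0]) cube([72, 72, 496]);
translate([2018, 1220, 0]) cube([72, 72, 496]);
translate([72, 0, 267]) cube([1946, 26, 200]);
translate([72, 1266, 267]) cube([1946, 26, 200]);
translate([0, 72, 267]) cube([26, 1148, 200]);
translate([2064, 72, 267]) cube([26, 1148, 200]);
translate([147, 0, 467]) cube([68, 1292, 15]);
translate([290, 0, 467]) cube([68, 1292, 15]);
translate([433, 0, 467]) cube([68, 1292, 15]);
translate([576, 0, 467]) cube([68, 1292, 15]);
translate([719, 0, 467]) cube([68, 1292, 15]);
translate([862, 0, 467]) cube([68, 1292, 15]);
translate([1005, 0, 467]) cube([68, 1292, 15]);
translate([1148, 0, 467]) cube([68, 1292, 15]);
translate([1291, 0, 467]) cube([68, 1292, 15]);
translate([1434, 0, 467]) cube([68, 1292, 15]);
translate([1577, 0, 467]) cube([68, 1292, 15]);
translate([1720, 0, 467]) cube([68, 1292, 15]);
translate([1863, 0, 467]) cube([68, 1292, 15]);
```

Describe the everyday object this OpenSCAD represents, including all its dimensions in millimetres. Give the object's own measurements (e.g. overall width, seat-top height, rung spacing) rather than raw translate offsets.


A bed frame 2090 mm long (x) by 1292 mm wide (y). Four 72×72 mm corner posts, 496 mm tall, at the corners of the footprint. Four rails of 26 mm thickness and 200 mm height run between adjacent posts with their undersides at z = 267 mm, their outer faces flush with the outside of the frame (the two x-running rails run between the posts' inner faces; the two y-running rails run between the posts' inner faces). 13 slats, each 68 mm wide (x) and 15 mm thick, lie across the top of the two x-running rails, running the full 1292 mm width of the frame in y; along x they sit between the end posts with a 75 mm gap after the −x posts and between neighbouring slats, leaving 87 mm before the +x posts.


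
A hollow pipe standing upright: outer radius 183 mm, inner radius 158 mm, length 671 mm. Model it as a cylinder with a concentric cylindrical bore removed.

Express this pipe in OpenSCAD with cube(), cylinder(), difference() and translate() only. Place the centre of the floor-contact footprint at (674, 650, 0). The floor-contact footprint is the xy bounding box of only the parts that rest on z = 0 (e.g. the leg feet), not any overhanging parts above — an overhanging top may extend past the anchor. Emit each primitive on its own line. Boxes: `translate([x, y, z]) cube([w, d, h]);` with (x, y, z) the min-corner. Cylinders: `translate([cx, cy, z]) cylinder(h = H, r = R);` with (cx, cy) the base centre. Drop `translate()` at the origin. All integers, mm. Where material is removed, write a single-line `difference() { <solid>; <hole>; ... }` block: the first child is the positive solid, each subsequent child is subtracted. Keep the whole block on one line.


difference() { translate([674, 650, 0]) cylinder(h = 671, r = 183); translate([674, 650, 0]) cylinder(h = 671, r = 158); }


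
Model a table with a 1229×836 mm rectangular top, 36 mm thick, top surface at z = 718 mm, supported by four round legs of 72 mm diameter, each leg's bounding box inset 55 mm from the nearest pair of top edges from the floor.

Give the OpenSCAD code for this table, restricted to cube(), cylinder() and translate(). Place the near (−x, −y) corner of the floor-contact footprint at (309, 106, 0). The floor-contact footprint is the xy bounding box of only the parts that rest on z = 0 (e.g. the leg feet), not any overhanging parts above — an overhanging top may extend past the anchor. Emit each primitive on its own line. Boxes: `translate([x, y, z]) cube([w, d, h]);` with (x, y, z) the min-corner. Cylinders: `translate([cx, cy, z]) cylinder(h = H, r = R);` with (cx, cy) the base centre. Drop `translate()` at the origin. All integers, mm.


translate([254, 51, 682]) cube([1229, 836, 36]);
translate([345, 142, 0]) cylinder(h = 682, r = 36);
translate([1392, 142, 0]) cylinder(h = 682, r = 36);
translate([345, 796, 0]) cylinder(h = 682, r = 36);
translate([1392, 796, 0]) cylinder(h = 682, r = 36);


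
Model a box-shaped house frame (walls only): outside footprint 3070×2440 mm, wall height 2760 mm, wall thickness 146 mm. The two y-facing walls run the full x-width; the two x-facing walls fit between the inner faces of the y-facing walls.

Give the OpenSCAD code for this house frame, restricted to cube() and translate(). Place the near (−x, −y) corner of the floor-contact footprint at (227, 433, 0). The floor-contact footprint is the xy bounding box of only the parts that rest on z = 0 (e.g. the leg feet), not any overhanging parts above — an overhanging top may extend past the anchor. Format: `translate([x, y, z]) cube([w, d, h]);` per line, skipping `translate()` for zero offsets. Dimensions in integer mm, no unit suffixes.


translate([227, 433, 0]) cube([3070, 146, 2760]);
translate([227, 2727, 0]) cube([3070, 146, 2760]);
translate([227, 579, 0]) cube([146, 2148, 2760]);
translate([3151, 579, 0]) cube([146, 2148, 2760]);


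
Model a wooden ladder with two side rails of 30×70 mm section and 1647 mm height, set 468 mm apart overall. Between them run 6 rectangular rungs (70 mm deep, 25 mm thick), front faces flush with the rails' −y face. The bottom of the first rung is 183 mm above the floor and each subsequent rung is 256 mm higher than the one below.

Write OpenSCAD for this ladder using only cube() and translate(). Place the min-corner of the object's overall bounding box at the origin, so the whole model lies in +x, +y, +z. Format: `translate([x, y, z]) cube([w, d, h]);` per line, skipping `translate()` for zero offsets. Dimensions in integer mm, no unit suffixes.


cube([30, 70, 1647]);
translate([438, 0, 0]) cube([30, 70, 1647]);
translate([30, 0, 183]) cube([408, 70, 25]);
translate([30, 0, 439]) cube([408, 70, 25]);
translate([30, 0, 695]) cube([408, 70, 25]);
translate([30, 0, 951]) cube([408, 70, 25]);
translate([30, 0, 1207]) cube([408, 70, 25]);
translate([30, 0, 1463]) cube([408, 70, 25]);


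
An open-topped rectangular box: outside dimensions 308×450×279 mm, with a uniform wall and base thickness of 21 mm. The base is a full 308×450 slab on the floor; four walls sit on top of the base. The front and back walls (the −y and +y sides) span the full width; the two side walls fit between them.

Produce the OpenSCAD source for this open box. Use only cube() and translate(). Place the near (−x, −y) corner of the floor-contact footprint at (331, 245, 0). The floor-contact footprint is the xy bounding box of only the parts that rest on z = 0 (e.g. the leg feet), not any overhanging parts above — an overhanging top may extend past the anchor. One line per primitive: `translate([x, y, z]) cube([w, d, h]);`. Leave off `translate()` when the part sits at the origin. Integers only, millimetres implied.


translate([331, 245, 0]) cube([308, 450, 21]);
translate([331, 245, 21]) cube([308, 21, 258]);
translate([331, 674, 21]) cube([308, 21, 258]);
translate([331, 266, 21]) cube([21, 408, 258]);
translate([618, 266, 21]) cube([21, 408, 258]);


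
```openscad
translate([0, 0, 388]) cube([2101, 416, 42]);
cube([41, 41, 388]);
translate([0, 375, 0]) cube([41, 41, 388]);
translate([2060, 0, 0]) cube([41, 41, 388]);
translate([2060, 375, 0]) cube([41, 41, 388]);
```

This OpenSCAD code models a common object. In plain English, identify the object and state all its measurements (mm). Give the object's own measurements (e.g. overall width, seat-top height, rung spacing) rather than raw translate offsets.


A long wooden bench with a 2101 mm (x) × 416 mm (y) seat, 42 mm thick, its top surface 430 mm above the floor. Four 41 mm square legs at the seat corners, flush with the edges, run from z = 0 to the seat underside.


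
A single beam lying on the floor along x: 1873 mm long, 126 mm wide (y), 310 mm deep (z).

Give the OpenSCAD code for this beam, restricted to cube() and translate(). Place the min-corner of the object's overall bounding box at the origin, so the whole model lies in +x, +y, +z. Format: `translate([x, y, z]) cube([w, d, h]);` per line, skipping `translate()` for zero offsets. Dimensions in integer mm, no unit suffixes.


cube([1873, 126, 310]);


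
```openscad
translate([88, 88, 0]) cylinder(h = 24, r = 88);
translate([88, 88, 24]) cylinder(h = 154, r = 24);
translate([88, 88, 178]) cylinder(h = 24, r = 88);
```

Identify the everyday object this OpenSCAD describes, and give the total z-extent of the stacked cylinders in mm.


A spool. The overall height is 202 mm.

Three coaxial cylinders, large–small–large — a spool. Two 24 mm flanges and a 154 mm core give 24 + 154 + 24 = 202 mm.


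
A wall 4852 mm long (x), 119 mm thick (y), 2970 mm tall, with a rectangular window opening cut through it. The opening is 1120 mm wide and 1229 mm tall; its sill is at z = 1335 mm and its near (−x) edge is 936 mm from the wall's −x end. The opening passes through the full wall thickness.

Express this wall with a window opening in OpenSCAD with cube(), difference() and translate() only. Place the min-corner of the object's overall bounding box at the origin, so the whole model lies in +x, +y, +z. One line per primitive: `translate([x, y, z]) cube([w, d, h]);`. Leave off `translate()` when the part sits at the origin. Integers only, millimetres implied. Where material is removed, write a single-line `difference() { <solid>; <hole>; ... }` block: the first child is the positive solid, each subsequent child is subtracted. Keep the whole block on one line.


difference() { cube([4852, 119, 2970]); translate([936, 0, 1335]) cube([1120, 119, 1229]); }


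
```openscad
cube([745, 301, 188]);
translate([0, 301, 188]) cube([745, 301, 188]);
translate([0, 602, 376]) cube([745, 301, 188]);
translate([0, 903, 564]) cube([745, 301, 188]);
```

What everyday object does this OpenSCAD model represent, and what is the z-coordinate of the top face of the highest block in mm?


A staircase. The total rise is 752 mm.

4 identical blocks, each offset up and back from the previous — a staircase. Each step is 188 mm tall and there are 4 of them, so the total rise is 4 × 188 = 752 mm.


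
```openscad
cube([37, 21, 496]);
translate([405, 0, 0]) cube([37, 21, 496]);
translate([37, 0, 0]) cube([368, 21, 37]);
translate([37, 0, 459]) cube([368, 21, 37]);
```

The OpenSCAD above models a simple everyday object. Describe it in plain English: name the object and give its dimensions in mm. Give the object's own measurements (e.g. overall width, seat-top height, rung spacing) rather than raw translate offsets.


A rectangular picture frame lying in the x–z plane (depth along y). The opening is 368 mm wide (x) by 422 mm tall (z), surrounded by a border 37 mm wide on all four sides. The frame is 21 mm deep and is made of two full-height vertical stiles with two horizontal rails fitted between them.


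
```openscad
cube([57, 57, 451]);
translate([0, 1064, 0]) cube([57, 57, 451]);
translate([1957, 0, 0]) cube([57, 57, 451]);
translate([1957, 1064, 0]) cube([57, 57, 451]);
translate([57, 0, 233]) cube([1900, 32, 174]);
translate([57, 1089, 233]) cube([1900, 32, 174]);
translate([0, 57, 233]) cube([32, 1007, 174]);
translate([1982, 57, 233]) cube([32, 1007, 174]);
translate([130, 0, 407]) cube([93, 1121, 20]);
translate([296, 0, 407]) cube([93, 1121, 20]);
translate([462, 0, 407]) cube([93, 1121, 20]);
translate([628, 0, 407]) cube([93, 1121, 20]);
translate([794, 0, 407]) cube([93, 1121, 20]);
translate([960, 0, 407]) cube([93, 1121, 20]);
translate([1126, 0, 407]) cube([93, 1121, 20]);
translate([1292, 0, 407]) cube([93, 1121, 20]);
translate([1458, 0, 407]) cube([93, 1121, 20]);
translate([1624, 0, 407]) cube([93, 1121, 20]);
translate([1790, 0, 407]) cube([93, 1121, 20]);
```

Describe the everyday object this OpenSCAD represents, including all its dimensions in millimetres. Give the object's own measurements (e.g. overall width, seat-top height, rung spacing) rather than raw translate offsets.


A bed frame 2014 mm long (x) by 1121 mm wide (y). Four 57×57 mm corner posts, 451 mm tall, at the corners of the footprint. Four rails of 32 mm thickness and 174 mm height run between adjacent posts with their undersides at z = 233 mm, their outer faces flush with the outside of the frame (the two x-running rails run between the posts' inner faces; the two y-running rails run between the posts' inner faces). 11 slats, each 93 mm wide (x) and 20 mm thick, lie across the top of the two x-running rails, running the full 1121 mm width of the frame in y; along x they sit between the end posts with a 73 mm gap after the −x posts and between neighbouring slats, leaving 74 mm before the +x posts.


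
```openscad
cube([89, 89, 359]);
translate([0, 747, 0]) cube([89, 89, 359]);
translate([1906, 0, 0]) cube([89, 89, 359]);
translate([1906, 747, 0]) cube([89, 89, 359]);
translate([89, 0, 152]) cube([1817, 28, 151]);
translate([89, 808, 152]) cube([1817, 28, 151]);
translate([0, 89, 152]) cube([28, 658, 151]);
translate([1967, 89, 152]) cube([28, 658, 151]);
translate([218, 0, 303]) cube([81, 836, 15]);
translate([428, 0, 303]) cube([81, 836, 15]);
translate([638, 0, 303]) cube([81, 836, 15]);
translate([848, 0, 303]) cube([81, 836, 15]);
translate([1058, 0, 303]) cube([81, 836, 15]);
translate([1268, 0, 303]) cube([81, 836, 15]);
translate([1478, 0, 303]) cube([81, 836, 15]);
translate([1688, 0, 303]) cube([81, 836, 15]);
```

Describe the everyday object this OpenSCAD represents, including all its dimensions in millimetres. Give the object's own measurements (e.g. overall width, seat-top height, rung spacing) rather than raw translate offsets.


A bed frame 1995 mm long (x) by 836 mm wide (y). Four 89×89 mm corner posts, 359 mm tall, at the corners of the footprint. Four rails of 28 mm thickness and 151 mm height run between adjacent posts with their undersides at z = 152 mm, their outer faces flush with the outside of the frame (the two x-running rails run between the posts' inner faces; the two y-running rails run between the posts' inner faces). 8 slats, each 81 mm wide (x) and 15 mm thick, lie across the top of the two x-running rails, running the full 836 mm width of the frame in y; along x they sit between the end posts with a 129 mm gap after the −x posts and between neighbouring slats, leaving 137 mm before the +x posts.


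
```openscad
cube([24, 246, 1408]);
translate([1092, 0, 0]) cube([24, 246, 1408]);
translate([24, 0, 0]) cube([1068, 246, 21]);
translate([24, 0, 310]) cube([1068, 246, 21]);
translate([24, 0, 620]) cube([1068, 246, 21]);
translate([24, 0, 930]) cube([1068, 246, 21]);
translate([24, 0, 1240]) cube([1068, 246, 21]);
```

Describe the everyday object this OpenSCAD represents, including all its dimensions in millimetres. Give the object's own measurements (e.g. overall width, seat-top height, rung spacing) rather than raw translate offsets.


An open bookshelf. Two side panels, each 24 mm thick, 246 mm deep and 1408 mm tall, stand 1116 mm apart (outside-to-outside). Between them sit 5 shelves, each 21 mm thick and 246 mm deep, spanning the full gap between the sides. The bottom shelf rests on the floor (its underside at z = 0) and the clear gap between one shelf's top and the next shelf's underside is 289 mm.
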